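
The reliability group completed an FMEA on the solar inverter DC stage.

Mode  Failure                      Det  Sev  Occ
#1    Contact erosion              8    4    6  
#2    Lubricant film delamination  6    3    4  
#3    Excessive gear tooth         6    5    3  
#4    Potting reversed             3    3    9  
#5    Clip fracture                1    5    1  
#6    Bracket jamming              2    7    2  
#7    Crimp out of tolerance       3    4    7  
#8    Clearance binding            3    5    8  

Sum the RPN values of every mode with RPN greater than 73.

567

RPN = Severity × Occurrence × Detection:
  #1: 4 × 6 × 8 = 192
  #2: 3 × 4 × 6 = 72
  #3: 5 × 3 × 6 = 90
  #4: 3 × 9 × 3 = 81
  #5: 5 × 1 × 1 = 5
  #6: 7 × 2 × 2 = 28
  #7: 4 × 7 × 3 = 84
  #8: 5 × 8 × 3 = 120
RPN > 73: #1 (192), #3 (90), #4 (81), #7 (84), #8 (120).
Sum: 192 + 90 + 81 + 84 + 120 = 567.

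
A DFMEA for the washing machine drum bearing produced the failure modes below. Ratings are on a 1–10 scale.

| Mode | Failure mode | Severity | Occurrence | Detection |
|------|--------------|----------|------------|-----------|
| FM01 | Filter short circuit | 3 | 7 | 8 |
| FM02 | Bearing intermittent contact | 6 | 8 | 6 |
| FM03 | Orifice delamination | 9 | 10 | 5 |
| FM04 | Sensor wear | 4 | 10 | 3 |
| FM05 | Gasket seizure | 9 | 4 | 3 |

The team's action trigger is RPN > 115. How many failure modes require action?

4

RPN = Severity × Occurrence × Detection:
  FM01: 3 × 7 × 8 = 168
  FM02: 6 × 8 × 6 = 288
  FM03: 9 × 10 × 5 = 450
  FM04: 4 × 10 × 3 = 120
  FM05: 9 × 4 × 3 = 108
Modes with RPN > 115: FM01 (168), FM02 (288), FM03 (450), FM04 (120) → 4.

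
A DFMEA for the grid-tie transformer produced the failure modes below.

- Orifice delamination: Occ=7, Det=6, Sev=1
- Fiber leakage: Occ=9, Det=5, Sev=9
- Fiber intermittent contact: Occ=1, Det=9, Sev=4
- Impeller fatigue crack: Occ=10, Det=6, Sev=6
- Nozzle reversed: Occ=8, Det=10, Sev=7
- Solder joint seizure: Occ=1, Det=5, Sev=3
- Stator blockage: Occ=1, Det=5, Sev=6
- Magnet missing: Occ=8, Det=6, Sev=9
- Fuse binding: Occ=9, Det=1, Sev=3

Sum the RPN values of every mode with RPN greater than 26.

1892

RPN = Severity × Occurrence × Detection:
  Orifice delamination: 1 × 7 × 6 = 42
  Fiber leakage: 9 × 9 × 5 = 405
  Fiber intermittent contact: 4 × 1 × 9 = 36
  Impeller fatigue crack: 6 × 10 × 6 = 360
  Nozzle reversed: 7 × 8 × 10 = 560
  Solder joint seizure: 3 × 1 × 5 = 15
  Stator blockage: 6 × 1 × 5 = 30
  Magnet missing: 9 × 8 × 6 = 432
  Fuse binding: 3 × 9 × 1 = 27
RPN > 26: Orifice delamination (42), Fiber leakage (405), Fiber intermittent contact (36), Impeller fatigue crack (360), Nozzle reversed (560), Stator blockage (30), Magnet missing (432), Fuse binding (27).
Sum: 42 + 405 + 36 + 360 + 560 + 30 + 432 + 27 = 1892.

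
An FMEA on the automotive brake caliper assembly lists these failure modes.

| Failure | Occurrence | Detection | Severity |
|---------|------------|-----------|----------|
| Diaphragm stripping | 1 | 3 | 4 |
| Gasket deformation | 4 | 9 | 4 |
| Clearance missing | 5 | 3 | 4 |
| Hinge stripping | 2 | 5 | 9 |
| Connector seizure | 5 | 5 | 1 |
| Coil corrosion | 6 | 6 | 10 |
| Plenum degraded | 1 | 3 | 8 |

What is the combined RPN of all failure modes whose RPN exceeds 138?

504

RPN = Severity × Occurrence × Detection:
  Diaphragm stripping: 4 × 1 × 3 = 12
  Gasket deformation: 4 × 4 × 9 = 144
  Clearance missing: 4 × 5 × 3 = 60
  Hinge stripping: 9 × 2 × 5 = 90
  Connector seizure: 1 × 5 × 5 = 25
  Coil corrosion: 10 × 6 × 6 = 360
  Plenum degraded: 8 × 1 × 3 = 24
RPN > 138: Gasket deformation (144), Coil corrosion (360).
Sum: 144 + 360 = 504.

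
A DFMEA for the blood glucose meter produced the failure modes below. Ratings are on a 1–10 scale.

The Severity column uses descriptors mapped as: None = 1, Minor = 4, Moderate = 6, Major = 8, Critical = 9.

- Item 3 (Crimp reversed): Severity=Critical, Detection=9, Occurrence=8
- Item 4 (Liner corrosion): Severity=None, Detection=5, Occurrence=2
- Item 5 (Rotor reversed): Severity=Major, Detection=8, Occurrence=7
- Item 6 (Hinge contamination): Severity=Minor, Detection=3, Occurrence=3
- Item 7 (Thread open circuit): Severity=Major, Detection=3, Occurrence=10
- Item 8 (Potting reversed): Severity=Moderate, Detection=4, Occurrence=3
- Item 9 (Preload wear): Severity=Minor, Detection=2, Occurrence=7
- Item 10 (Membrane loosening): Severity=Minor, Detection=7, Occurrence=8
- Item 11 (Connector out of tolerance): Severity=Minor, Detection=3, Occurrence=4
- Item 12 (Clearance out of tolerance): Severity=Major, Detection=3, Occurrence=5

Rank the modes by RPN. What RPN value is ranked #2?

RPN = Severity × Occurrence × Detection:
  Item 3: 9 × 8 × 9 = 648
  Item 4: 1 × 2 × 5 = 10
  Item 5: 8 × 7 × 8 = 448
  Item 6: 4 × 3 × 3 = 36
  Item 7: 8 × 10 × 3 = 240
  Item 8: 6 × 3 × 4 = 72
  Item 9: 4 × 7 × 2 = 56
  Item 10: 4 × 8 × 7 = 224
  Item 11: 4 × 4 × 3 = 48
  Item 12: 8 × 5 × 3 = 120
Sorted descending: 648, 448, 240, 224, 120, 72, 56, 48, 36, 10.
The second-highest RPN is 448 (Item 5).

448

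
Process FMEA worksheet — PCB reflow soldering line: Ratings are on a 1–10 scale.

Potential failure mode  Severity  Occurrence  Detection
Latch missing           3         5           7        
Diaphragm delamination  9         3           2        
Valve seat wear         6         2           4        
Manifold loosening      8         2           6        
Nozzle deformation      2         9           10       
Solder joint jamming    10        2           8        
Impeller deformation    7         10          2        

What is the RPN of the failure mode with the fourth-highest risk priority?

RPN = Severity × Occurrence × Detection:
  Latch missing: 3 × 5 × 7 = 105
  Diaphragm delamination: 9 × 3 × 2 = 54
  Valve seat wear: 6 × 2 × 4 = 48
  Manifold loosening: 8 × 2 × 6 = 96
  Nozzle deformation: 2 × 9 × 10 = 180
  Solder joint jamming: 10 × 2 × 8 = 160
  Impeller deformation: 7 × 10 × 2 = 140
Sorted descending: 180, 160, 140, 105, 96, 54, 48.
The fourth-highest RPN is 105 (Latch missing).

105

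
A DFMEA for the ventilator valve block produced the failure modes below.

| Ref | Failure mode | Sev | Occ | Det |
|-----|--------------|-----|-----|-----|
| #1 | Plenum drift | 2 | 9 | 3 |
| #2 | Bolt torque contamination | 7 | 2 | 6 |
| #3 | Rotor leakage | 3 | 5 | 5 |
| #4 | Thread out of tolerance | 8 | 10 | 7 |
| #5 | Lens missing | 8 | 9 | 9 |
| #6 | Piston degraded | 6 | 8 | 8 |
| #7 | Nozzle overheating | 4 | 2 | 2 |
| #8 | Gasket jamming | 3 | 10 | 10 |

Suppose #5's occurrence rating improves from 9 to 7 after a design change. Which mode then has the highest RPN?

#4

RPN = Severity × Occurrence × Detection:
  #1: 2 × 9 × 3 = 54
  #2: 7 × 2 × 6 = 84
  #3: 3 × 5 × 5 = 75
  #4: 8 × 10 × 7 = 560
  #5: 8 × 9 × 9 = 648
  #6: 6 × 8 × 8 = 384
  #7: 4 × 2 × 2 = 16
  #8: 3 × 10 × 10 = 300
After action: #5 → 8 × 7 × 9 = 504.
Revised RPNs: #4=560, #5=504, #6=384, #8=300, #2=84, #3=75, #1=54, #7=16.
Highest is now #4 (560).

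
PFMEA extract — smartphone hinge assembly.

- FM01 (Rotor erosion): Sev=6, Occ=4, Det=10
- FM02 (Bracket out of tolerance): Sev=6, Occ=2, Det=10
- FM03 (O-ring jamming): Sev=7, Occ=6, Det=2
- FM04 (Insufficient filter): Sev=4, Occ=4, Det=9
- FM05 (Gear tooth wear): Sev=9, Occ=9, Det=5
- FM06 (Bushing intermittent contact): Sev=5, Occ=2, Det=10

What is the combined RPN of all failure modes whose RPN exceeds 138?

RPN = Severity × Occurrence × Detection:
  FM01: 6 × 4 × 10 = 240
  FM02: 6 × 2 × 10 = 120
  FM03: 7 × 6 × 2 = 84
  FM04: 4 × 4 × 9 = 144
  FM05: 9 × 9 × 5 = 405
  FM06: 5 × 2 × 10 = 100
RPN > 138: FM01 (240), FM04 (144), FM05 (405).
Sum: 240 + 144 + 405 = 789.

789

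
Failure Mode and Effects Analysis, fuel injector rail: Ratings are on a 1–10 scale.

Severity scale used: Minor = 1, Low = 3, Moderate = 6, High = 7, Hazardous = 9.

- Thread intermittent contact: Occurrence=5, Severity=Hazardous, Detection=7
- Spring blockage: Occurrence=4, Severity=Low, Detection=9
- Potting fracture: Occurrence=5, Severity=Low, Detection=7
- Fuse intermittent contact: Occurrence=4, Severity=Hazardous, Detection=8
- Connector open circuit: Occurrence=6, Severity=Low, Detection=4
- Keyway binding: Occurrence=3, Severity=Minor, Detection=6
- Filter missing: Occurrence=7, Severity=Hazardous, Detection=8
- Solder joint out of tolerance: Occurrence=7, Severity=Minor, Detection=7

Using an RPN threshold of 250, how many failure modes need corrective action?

RPN = Severity × Occurrence × Detection:
  Thread intermittent contact: 9 × 5 × 7 = 315
  Spring blockage: 3 × 4 × 9 = 108
  Potting fracture: 3 × 5 × 7 = 105
  Fuse intermittent contact: 9 × 4 × 8 = 288
  Connector open circuit: 3 × 6 × 4 = 72
  Keyway binding: 1 × 3 × 6 = 18
  Filter missing: 9 × 7 × 8 = 504
  Solder joint out of tolerance: 1 × 7 × 7 = 49
Modes with RPN ≥ 250: Thread intermittent contact (315), Fuse intermittent contact (288), Filter missing (504) → 3.

3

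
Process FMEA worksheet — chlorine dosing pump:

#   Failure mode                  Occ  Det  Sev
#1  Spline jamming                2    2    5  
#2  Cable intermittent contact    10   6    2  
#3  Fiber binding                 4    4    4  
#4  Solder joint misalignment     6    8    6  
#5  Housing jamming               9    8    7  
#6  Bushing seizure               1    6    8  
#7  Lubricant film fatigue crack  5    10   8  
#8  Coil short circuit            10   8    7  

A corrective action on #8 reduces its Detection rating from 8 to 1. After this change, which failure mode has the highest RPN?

#5

RPN = Severity × Occurrence × Detection:
  #1: 5 × 2 × 2 = 20
  #2: 2 × 10 × 6 = 120
  #3: 4 × 4 × 4 = 64
  #4: 6 × 6 × 8 = 288
  #5: 7 × 9 × 8 = 504
  #6: 8 × 1 × 6 = 48
  #7: 8 × 5 × 10 = 400
  #8: 7 × 10 × 8 = 560
After action: #8 → 7 × 10 × 1 = 70.
Revised RPNs: #5=504, #7=400, #4=288, #2=120, #8=70, #3=64, #6=48, #1=20.
Highest is now #5 (504).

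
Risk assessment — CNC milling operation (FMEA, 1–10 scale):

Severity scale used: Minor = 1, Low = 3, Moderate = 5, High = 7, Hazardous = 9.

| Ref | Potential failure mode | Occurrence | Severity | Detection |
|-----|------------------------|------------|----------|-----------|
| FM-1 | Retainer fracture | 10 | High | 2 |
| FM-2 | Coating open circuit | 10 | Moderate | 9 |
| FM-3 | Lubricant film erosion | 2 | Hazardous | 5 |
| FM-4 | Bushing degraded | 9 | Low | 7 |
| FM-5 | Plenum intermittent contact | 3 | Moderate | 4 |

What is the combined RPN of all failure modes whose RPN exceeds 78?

RPN = Severity × Occurrence × Detection:
  FM-1: 7 × 10 × 2 = 140
  FM-2: 5 × 10 × 9 = 450
  FM-3: 9 × 2 × 5 = 90
  FM-4: 3 × 9 × 7 = 189
  FM-5: 5 × 3 × 4 = 60
RPN > 78: FM-1 (140), FM-2 (450), FM-3 (90), FM-4 (189).
Sum: 140 + 450 + 90 + 189 = 869.

869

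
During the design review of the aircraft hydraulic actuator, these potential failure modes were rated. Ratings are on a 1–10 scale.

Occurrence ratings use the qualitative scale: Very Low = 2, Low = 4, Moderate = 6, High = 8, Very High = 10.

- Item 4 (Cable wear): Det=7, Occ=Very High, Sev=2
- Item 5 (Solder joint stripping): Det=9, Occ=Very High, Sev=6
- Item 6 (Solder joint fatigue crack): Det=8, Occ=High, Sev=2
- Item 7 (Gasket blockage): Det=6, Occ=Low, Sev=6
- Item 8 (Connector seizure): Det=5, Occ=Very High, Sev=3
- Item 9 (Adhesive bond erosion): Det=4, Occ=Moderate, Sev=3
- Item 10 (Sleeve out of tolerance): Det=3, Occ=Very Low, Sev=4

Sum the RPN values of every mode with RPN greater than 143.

834

RPN = Severity × Occurrence × Detection:
  Item 4: 2 × 10 × 7 = 140
  Item 5: 6 × 10 × 9 = 540
  Item 6: 2 × 8 × 8 = 128
  Item 7: 6 × 4 × 6 = 144
  Item 8: 3 × 10 × 5 = 150
  Item 9: 3 × 6 × 4 = 72
  Item 10: 4 × 2 × 3 = 24
RPN > 143: Item 5 (540), Item 7 (144), Item 8 (150).
Sum: 540 + 144 + 150 = 834.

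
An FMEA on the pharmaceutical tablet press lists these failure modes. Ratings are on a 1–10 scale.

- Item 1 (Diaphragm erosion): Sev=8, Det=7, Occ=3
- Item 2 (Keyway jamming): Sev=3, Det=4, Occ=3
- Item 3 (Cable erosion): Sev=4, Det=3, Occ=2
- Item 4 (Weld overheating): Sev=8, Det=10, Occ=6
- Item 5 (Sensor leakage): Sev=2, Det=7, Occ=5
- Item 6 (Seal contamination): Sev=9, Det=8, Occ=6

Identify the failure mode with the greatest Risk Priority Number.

RPN = Severity × Occurrence × Detection:
  Item 1: 8 × 3 × 7 = 168
  Item 2: 3 × 3 × 4 = 36
  Item 3: 4 × 2 × 3 = 24
  Item 4: 8 × 6 × 10 = 480
  Item 5: 2 × 5 × 7 = 70
  Item 6: 9 × 6 × 8 = 432
Highest RPN is 480 → Item 4.

Item 4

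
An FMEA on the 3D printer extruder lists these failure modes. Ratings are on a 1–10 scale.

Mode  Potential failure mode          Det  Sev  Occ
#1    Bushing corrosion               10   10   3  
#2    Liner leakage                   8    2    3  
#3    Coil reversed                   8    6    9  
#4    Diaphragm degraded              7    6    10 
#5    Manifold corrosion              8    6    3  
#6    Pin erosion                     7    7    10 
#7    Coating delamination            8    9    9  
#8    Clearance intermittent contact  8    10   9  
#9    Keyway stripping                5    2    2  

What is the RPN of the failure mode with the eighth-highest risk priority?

48

RPN = Severity × Occurrence × Detection:
  #1: 10 × 3 × 10 = 300
  #2: 2 × 3 × 8 = 48
  #3: 6 × 9 × 8 = 432
  #4: 6 × 10 × 7 = 420
  #5: 6 × 3 × 8 = 144
  #6: 7 × 10 × 7 = 490
  #7: 9 × 9 × 8 = 648
  #8: 10 × 9 × 8 = 720
  #9: 2 × 2 × 5 = 20
Sorted descending: 720, 648, 490, 432, 420, 300, 144, 48, 20.
The eighth-highest RPN is 48 (#2).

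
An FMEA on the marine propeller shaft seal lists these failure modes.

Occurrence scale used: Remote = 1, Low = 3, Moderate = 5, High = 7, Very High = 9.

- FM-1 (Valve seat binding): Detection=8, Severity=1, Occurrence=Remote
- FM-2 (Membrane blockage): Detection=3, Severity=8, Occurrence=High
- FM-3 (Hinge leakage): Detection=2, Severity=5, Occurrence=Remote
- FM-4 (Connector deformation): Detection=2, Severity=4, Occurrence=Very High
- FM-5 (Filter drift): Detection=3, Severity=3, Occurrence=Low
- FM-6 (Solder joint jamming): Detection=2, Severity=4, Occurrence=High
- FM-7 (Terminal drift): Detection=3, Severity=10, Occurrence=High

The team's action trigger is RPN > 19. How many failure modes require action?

5

RPN = Severity × Occurrence × Detection:
  FM-1: 1 × 1 × 8 = 8
  FM-2: 8 × 7 × 3 = 168
  FM-3: 5 × 1 × 2 = 10
  FM-4: 4 × 9 × 2 = 72
  FM-5: 3 × 3 × 3 = 27
  FM-6: 4 × 7 × 2 = 56
  FM-7: 10 × 7 × 3 = 210
Modes with RPN > 19: FM-2 (168), FM-4 (72), FM-5 (27), FM-6 (56), FM-7 (210) → 5.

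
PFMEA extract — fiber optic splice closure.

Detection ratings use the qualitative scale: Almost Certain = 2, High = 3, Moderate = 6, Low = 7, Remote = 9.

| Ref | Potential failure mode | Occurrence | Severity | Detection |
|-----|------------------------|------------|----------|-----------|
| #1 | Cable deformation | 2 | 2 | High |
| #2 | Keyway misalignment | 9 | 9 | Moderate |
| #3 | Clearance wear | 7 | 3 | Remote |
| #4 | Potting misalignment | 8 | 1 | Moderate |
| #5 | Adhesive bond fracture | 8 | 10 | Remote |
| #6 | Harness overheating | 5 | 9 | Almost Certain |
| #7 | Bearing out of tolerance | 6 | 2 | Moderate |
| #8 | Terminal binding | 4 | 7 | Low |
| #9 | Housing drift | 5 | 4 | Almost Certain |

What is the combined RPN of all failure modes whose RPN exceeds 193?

1402

RPN = Severity × Occurrence × Detection:
  #1: 2 × 2 × 3 = 12
  #2: 9 × 9 × 6 = 486
  #3: 3 × 7 × 9 = 189
  #4: 1 × 8 × 6 = 48
  #5: 10 × 8 × 9 = 720
  #6: 9 × 5 × 2 = 90
  #7: 2 × 6 × 6 = 72
  #8: 7 × 4 × 7 = 196
  #9: 4 × 5 × 2 = 40
RPN > 193: #2 (486), #5 (720), #8 (196).
Sum: 486 + 720 + 196 = 1402.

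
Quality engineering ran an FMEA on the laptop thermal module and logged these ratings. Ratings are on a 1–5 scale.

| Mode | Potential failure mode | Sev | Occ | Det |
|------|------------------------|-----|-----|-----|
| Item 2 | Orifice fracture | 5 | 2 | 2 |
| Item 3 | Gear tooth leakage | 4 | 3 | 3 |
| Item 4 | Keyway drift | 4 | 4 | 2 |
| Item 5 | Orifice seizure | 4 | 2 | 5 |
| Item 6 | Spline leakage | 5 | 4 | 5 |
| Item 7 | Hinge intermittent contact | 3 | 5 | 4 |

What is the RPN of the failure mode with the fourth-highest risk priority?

36

RPN = Severity × Occurrence × Detection:
  Item 2: 5 × 2 × 2 = 20
  Item 3: 4 × 3 × 3 = 36
  Item 4: 4 × 4 × 2 = 32
  Item 5: 4 × 2 × 5 = 40
  Item 6: 5 × 4 × 5 = 100
  Item 7: 3 × 5 × 4 = 60
Sorted descending: 100, 60, 40, 36, 32, 20.
The fourth-highest RPN is 36 (Item 3).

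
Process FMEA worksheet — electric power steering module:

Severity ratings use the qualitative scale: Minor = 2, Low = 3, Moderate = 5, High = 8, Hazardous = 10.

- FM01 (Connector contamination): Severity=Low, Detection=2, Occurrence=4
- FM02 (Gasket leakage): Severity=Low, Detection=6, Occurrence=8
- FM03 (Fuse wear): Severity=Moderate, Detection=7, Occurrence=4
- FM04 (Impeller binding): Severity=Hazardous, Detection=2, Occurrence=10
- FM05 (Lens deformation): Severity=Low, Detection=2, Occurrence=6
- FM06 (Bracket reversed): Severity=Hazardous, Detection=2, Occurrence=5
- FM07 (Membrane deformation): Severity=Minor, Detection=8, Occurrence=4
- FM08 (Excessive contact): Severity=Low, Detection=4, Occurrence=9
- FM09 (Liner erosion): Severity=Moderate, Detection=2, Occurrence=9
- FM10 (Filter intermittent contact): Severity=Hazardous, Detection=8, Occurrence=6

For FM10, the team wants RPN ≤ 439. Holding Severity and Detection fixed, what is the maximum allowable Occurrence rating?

FM10: S=10, O=6, D=8 → current RPN = 480.
Fixed product = 80. Need 80 × O ≤ 439, so O ≤ 439/80 = 5.49.
Maximum integer Occurrence rating = 5 (gives RPN 400; O=6 would give 480 > 439).

5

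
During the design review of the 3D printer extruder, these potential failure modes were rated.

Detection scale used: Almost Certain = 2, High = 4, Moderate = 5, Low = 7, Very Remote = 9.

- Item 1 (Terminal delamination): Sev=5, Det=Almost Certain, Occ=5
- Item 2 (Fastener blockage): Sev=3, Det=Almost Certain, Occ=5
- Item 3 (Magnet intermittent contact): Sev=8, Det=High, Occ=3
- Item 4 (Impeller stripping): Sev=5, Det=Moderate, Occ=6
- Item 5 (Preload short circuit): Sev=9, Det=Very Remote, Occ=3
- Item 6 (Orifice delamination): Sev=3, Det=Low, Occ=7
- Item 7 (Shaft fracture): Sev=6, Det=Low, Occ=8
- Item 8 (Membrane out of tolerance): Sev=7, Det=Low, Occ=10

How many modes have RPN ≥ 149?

RPN = Severity × Occurrence × Detection:
  Item 1: 5 × 5 × 2 = 50
  Item 2: 3 × 5 × 2 = 30
  Item 3: 8 × 3 × 4 = 96
  Item 4: 5 × 6 × 5 = 150
  Item 5: 9 × 3 × 9 = 243
  Item 6: 3 × 7 × 7 = 147
  Item 7: 6 × 8 × 7 = 336
  Item 8: 7 × 10 × 7 = 490
Modes with RPN ≥ 149: Item 4 (150), Item 5 (243), Item 7 (336), Item 8 (490) → 4.

4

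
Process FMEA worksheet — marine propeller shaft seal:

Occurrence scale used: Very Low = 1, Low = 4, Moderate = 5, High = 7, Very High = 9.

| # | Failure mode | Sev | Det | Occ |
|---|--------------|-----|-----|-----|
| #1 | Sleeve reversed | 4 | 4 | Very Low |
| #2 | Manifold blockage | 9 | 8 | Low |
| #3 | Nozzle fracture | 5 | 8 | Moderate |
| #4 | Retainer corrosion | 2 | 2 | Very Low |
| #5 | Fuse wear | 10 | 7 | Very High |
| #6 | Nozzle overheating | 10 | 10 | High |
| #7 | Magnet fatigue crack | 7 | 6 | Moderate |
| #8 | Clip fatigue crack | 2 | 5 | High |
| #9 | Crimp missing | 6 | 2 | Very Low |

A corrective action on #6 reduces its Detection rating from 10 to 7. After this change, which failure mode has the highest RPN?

#5

RPN = Severity × Occurrence × Detection:
  #1: 4 × 1 × 4 = 16
  #2: 9 × 4 × 8 = 288
  #3: 5 × 5 × 8 = 200
  #4: 2 × 1 × 2 = 4
  #5: 10 × 9 × 7 = 630
  #6: 10 × 7 × 10 = 700
  #7: 7 × 5 × 6 = 210
  #8: 2 × 7 × 5 = 70
  #9: 6 × 1 × 2 = 12
After action: #6 → 10 × 7 × 7 = 490.
Revised RPNs: #5=630, #6=490, #2=288, #7=210, #3=200, #8=70, #1=16, #9=12, #4=4.
Highest is now #5 (630).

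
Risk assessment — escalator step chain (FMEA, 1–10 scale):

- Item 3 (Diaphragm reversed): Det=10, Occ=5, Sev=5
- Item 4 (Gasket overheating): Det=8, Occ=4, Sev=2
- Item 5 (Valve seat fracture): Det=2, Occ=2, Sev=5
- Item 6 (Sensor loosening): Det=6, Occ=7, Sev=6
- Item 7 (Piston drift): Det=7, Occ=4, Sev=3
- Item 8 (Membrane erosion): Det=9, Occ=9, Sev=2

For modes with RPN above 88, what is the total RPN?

RPN = Severity × Occurrence × Detection:
  Item 3: 5 × 5 × 10 = 250
  Item 4: 2 × 4 × 8 = 64
  Item 5: 5 × 2 × 2 = 20
  Item 6: 6 × 7 × 6 = 252
  Item 7: 3 × 4 × 7 = 84
  Item 8: 2 × 9 × 9 = 162
RPN > 88: Item 3 (250), Item 6 (252), Item 8 (162).
Sum: 250 + 252 + 162 = 664.

664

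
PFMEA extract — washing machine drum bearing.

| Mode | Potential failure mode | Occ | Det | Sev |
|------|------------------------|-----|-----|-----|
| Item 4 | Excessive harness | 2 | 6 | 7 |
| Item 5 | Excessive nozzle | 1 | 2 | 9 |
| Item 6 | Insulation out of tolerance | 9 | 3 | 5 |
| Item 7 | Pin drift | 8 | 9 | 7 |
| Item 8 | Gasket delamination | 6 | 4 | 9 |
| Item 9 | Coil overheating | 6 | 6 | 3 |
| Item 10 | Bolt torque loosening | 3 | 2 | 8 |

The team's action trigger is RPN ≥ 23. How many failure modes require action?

6

RPN = Severity × Occurrence × Detection:
  Item 4: 7 × 2 × 6 = 84
  Item 5: 9 × 1 × 2 = 18
  Item 6: 5 × 9 × 3 = 135
  Item 7: 7 × 8 × 9 = 504
  Item 8: 9 × 6 × 4 = 216
  Item 9: 3 × 6 × 6 = 108
  Item 10: 8 × 3 × 2 = 48
Modes with RPN ≥ 23: Item 4 (84), Item 6 (135), Item 7 (504), Item 8 (216), Item 9 (108), Item 10 (48) → 6.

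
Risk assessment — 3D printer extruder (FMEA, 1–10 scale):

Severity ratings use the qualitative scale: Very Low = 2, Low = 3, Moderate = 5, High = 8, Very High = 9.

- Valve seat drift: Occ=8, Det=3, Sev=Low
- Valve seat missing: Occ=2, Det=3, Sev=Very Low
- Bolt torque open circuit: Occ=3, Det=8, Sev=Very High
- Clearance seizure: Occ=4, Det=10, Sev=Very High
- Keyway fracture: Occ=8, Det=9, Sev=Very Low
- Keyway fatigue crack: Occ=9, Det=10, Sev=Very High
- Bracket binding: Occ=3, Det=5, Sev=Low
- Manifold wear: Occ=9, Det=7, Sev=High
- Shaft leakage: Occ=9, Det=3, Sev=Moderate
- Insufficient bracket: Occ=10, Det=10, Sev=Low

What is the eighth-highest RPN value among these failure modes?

RPN = Severity × Occurrence × Detection:
  Valve seat drift: 3 × 8 × 3 = 72
  Valve seat missing: 2 × 2 × 3 = 12
  Bolt torque open circuit: 9 × 3 × 8 = 216
  Clearance seizure: 9 × 4 × 10 = 360
  Keyway fracture: 2 × 8 × 9 = 144
  Keyway fatigue crack: 9 × 9 × 10 = 810
  Bracket binding: 3 × 3 × 5 = 45
  Manifold wear: 8 × 9 × 7 = 504
  Shaft leakage: 5 × 9 × 3 = 135
  Insufficient bracket: 3 × 10 × 10 = 300
Sorted descending: 810, 504, 360, 300, 216, 144, 135, 72, 45, 12.
The eighth-highest RPN is 72 (Valve seat drift).

72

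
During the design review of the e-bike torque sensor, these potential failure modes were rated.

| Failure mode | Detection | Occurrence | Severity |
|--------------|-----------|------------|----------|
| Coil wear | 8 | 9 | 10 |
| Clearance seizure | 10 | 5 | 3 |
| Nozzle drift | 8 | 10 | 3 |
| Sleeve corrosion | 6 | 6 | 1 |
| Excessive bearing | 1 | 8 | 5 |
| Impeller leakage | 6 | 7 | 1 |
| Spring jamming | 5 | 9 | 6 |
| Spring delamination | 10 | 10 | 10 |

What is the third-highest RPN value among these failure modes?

270

RPN = Severity × Occurrence × Detection:
  Coil wear: 10 × 9 × 8 = 720
  Clearance seizure: 3 × 5 × 10 = 150
  Nozzle drift: 3 × 10 × 8 = 240
  Sleeve corrosion: 1 × 6 × 6 = 36
  Excessive bearing: 5 × 8 × 1 = 40
  Impeller leakage: 1 × 7 × 6 = 42
  Spring jamming: 6 × 9 × 5 = 270
  Spring delamination: 10 × 10 × 10 = 1000
Sorted descending: 1000, 720, 270, 240, 150, 42, 40, 36.
The third-highest RPN is 270 (Spring jamming).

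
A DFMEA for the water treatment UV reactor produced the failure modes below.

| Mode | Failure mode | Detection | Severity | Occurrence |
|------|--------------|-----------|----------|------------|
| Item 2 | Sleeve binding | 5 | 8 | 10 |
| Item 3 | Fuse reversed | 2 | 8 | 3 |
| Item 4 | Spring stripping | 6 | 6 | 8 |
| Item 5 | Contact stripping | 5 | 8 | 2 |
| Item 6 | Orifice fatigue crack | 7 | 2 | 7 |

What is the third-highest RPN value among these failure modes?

RPN = Severity × Occurrence × Detection:
  Item 2: 8 × 10 × 5 = 400
  Item 3: 8 × 3 × 2 = 48
  Item 4: 6 × 8 × 6 = 288
  Item 5: 8 × 2 × 5 = 80
  Item 6: 2 × 7 × 7 = 98
Sorted descending: 400, 288, 98, 80, 48.
The third-highest RPN is 98 (Item 6).

98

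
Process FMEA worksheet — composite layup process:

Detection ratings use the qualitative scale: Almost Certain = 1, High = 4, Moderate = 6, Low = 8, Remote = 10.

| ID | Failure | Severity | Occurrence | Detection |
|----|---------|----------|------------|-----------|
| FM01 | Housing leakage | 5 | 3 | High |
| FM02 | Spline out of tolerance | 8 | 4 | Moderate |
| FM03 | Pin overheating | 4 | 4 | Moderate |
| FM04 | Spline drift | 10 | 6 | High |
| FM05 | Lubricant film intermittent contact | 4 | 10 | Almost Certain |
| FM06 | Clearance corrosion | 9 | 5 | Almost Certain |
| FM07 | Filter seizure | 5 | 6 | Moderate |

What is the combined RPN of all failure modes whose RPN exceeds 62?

708

RPN = Severity × Occurrence × Detection:
  FM01: 5 × 3 × 4 = 60
  FM02: 8 × 4 × 6 = 192
  FM03: 4 × 4 × 6 = 96
  FM04: 10 × 6 × 4 = 240
  FM05: 4 × 10 × 1 = 40
  FM06: 9 × 5 × 1 = 45
  FM07: 5 × 6 × 6 = 180
RPN > 62: FM02 (192), FM03 (96), FM04 (240), FM07 (180).
Sum: 192 + 96 + 240 + 180 = 708.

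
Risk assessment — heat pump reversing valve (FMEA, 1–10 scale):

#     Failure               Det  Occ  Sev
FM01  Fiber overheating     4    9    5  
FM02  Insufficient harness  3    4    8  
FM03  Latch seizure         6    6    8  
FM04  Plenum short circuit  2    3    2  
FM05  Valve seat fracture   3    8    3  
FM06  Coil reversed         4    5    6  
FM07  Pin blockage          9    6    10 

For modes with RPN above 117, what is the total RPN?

1128

RPN = Severity × Occurrence × Detection:
  FM01: 5 × 9 × 4 = 180
  FM02: 8 × 4 × 3 = 96
  FM03: 8 × 6 × 6 = 288
  FM04: 2 × 3 × 2 = 12
  FM05: 3 × 8 × 3 = 72
  FM06: 6 × 5 × 4 = 120
  FM07: 10 × 6 × 9 = 540
RPN > 117: FM01 (180), FM03 (288), FM06 (120), FM07 (540).
Sum: 180 + 288 + 120 + 540 = 1128.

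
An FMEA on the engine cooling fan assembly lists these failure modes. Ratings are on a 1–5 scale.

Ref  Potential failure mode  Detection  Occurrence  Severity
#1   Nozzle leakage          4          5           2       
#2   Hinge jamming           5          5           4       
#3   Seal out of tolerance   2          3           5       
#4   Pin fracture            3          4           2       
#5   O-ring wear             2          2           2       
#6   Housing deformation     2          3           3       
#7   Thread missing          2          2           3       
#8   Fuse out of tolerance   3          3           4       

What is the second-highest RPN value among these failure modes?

RPN = Severity × Occurrence × Detection:
  #1: 2 × 5 × 4 = 40
  #2: 4 × 5 × 5 = 100
  #3: 5 × 3 × 2 = 30
  #4: 2 × 4 × 3 = 24
  #5: 2 × 2 × 2 = 8
  #6: 3 × 3 × 2 = 18
  #7: 3 × 2 × 2 = 12
  #8: 4 × 3 × 3 = 36
Sorted descending: 100, 40, 36, 30, 24, 18, 12, 8.
The second-highest RPN is 40 (#1).

40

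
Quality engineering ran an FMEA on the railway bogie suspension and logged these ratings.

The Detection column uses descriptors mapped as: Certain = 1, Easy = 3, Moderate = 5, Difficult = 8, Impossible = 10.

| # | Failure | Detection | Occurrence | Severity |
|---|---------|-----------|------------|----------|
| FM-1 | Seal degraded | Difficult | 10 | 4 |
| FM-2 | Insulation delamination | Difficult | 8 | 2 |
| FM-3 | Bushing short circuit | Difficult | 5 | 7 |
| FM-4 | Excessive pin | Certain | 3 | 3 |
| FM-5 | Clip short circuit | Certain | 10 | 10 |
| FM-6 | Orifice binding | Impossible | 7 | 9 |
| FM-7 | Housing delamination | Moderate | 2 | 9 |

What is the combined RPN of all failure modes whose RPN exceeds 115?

1358

RPN = Severity × Occurrence × Detection:
  FM-1: 4 × 10 × 8 = 320
  FM-2: 2 × 8 × 8 = 128
  FM-3: 7 × 5 × 8 = 280
  FM-4: 3 × 3 × 1 = 9
  FM-5: 10 × 10 × 1 = 100
  FM-6: 9 × 7 × 10 = 630
  FM-7: 9 × 2 × 5 = 90
RPN > 115: FM-1 (320), FM-2 (128), FM-3 (280), FM-6 (630).
Sum: 320 + 128 + 280 + 630 = 1358.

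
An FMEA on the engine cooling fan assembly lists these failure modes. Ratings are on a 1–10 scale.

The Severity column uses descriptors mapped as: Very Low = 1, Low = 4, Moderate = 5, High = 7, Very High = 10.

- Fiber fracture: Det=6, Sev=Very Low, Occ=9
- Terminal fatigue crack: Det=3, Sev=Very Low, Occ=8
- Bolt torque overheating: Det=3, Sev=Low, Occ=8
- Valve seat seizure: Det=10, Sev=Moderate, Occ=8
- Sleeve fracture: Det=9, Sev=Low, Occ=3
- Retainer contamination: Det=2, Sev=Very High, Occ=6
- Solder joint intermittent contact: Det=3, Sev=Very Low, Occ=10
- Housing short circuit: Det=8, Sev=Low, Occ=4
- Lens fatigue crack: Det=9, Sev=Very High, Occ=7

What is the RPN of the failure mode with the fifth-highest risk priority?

108

RPN = Severity × Occurrence × Detection:
  Fiber fracture: 1 × 9 × 6 = 54
  Terminal fatigue crack: 1 × 8 × 3 = 24
  Bolt torque overheating: 4 × 8 × 3 = 96
  Valve seat seizure: 5 × 8 × 10 = 400
  Sleeve fracture: 4 × 3 × 9 = 108
  Retainer contamination: 10 × 6 × 2 = 120
  Solder joint intermittent contact: 1 × 10 × 3 = 30
  Housing short circuit: 4 × 4 × 8 = 128
  Lens fatigue crack: 10 × 7 × 9 = 630
Sorted descending: 630, 400, 128, 120, 108, 96, 54, 30, 24.
The fifth-highest RPN is 108 (Sleeve fracture).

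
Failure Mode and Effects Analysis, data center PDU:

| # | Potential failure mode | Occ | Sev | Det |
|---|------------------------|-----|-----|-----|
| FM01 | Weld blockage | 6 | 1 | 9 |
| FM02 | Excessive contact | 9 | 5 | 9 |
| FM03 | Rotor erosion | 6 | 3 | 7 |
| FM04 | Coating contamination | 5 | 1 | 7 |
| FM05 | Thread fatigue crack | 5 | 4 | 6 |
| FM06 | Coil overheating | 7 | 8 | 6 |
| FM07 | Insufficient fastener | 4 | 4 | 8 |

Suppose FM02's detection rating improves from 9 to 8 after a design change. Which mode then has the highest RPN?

RPN = Severity × Occurrence × Detection:
  FM01: 1 × 6 × 9 = 54
  FM02: 5 × 9 × 9 = 405
  FM03: 3 × 6 × 7 = 126
  FM04: 1 × 5 × 7 = 35
  FM05: 4 × 5 × 6 = 120
  FM06: 8 × 7 × 6 = 336
  FM07: 4 × 4 × 8 = 128
After action: FM02 → 5 × 9 × 8 = 360.
Revised RPNs: FM02=360, FM06=336, FM07=128, FM03=126, FM05=120, FM01=54, FM04=35.
Highest is now FM02 (360).

FM02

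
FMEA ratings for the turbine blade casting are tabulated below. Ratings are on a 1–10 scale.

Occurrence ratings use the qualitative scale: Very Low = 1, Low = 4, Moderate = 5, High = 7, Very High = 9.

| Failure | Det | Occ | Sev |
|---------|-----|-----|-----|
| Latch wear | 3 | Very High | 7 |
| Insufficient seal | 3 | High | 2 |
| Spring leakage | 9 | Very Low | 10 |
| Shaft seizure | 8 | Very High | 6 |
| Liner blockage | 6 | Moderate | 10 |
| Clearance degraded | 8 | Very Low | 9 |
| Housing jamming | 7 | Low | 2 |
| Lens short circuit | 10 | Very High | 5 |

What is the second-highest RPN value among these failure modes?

RPN = Severity × Occurrence × Detection:
  Latch wear: 7 × 9 × 3 = 189
  Insufficient seal: 2 × 7 × 3 = 42
  Spring leakage: 10 × 1 × 9 = 90
  Shaft seizure: 6 × 9 × 8 = 432
  Liner blockage: 10 × 5 × 6 = 300
  Clearance degraded: 9 × 1 × 8 = 72
  Housing jamming: 2 × 4 × 7 = 56
  Lens short circuit: 5 × 9 × 10 = 450
Sorted descending: 450, 432, 300, 189, 90, 72, 56, 42.
The second-highest RPN is 432 (Shaft seizure).

432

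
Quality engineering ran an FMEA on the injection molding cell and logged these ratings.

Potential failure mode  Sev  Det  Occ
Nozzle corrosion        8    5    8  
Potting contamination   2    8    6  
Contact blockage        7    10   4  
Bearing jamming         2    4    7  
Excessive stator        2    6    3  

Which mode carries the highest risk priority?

Nozzle corrosion

RPN = Severity × Occurrence × Detection:
  Nozzle corrosion: 8 × 8 × 5 = 320
  Potting contamination: 2 × 6 × 8 = 96
  Contact blockage: 7 × 4 × 10 = 280
  Bearing jamming: 2 × 7 × 4 = 56
  Excessive stator: 2 × 3 × 6 = 36
Highest RPN is 320 → Nozzle corrosion.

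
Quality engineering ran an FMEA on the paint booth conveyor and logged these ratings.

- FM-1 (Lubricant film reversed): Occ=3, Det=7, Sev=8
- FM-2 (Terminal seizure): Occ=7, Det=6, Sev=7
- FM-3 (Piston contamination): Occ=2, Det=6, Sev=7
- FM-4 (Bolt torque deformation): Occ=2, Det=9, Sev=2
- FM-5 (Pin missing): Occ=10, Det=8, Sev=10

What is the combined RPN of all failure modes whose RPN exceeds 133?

RPN = Severity × Occurrence × Detection:
  FM-1: 8 × 3 × 7 = 168
  FM-2: 7 × 7 × 6 = 294
  FM-3: 7 × 2 × 6 = 84
  FM-4: 2 × 2 × 9 = 36
  FM-5: 10 × 10 × 8 = 800
RPN > 133: FM-1 (168), FM-2 (294), FM-5 (800).
Sum: 168 + 294 + 800 = 1262.

1262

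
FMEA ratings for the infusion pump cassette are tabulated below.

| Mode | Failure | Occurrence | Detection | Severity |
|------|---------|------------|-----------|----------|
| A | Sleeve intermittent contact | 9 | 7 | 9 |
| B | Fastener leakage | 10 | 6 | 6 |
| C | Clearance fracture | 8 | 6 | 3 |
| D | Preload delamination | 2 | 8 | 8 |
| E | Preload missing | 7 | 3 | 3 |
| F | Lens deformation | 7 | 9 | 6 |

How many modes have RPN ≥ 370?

RPN = Severity × Occurrence × Detection:
  A: 9 × 9 × 7 = 567
  B: 6 × 10 × 6 = 360
  C: 3 × 8 × 6 = 144
  D: 8 × 2 × 8 = 128
  E: 3 × 7 × 3 = 63
  F: 6 × 7 × 9 = 378
Modes with RPN ≥ 370: A (567), F (378) → 2.

2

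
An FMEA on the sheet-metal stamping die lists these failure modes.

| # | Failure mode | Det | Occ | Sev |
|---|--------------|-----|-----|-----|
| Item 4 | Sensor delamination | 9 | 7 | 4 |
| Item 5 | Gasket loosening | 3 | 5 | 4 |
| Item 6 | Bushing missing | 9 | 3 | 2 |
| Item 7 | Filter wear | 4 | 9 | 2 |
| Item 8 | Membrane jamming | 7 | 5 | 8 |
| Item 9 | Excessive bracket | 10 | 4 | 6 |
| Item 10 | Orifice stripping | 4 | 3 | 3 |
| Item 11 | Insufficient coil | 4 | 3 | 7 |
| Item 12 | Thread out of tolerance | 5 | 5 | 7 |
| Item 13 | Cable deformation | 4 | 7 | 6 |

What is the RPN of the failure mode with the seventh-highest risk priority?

72

RPN = Severity × Occurrence × Detection:
  Item 4: 4 × 7 × 9 = 252
  Item 5: 4 × 5 × 3 = 60
  Item 6: 2 × 3 × 9 = 54
  Item 7: 2 × 9 × 4 = 72
  Item 8: 8 × 5 × 7 = 280
  Item 9: 6 × 4 × 10 = 240
  Item 10: 3 × 3 × 4 = 36
  Item 11: 7 × 3 × 4 = 84
  Item 12: 7 × 5 × 5 = 175
  Item 13: 6 × 7 × 4 = 168
Sorted descending: 280, 252, 240, 175, 168, 84, 72, 60, 54, 36.
The seventh-highest RPN is 72 (Item 7).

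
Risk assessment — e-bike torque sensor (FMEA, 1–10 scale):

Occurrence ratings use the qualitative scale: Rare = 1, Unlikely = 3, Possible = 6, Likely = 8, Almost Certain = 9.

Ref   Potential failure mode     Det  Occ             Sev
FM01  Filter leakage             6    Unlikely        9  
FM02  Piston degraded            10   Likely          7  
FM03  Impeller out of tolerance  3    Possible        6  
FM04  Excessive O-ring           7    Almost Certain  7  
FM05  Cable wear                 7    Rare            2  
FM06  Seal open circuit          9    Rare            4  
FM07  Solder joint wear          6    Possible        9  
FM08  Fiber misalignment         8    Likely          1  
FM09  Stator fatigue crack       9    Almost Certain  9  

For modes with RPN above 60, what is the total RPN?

RPN = Severity × Occurrence × Detection:
  FM01: 9 × 3 × 6 = 162
  FM02: 7 × 8 × 10 = 560
  FM03: 6 × 6 × 3 = 108
  FM04: 7 × 9 × 7 = 441
  FM05: 2 × 1 × 7 = 14
  FM06: 4 × 1 × 9 = 36
  FM07: 9 × 6 × 6 = 324
  FM08: 1 × 8 × 8 = 64
  FM09: 9 × 9 × 9 = 729
RPN > 60: FM01 (162), FM02 (560), FM03 (108), FM04 (441), FM07 (324), FM08 (64), FM09 (729).
Sum: 162 + 560 + 108 + 441 + 324 + 64 + 729 = 2388.

2388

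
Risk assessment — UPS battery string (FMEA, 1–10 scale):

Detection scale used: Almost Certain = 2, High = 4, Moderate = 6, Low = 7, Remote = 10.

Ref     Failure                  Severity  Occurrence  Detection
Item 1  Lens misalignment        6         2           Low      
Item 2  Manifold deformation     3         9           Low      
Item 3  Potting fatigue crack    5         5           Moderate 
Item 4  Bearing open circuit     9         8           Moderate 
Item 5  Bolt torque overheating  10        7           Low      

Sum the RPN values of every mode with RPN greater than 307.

RPN = Severity × Occurrence × Detection:
  Item 1: 6 × 2 × 7 = 84
  Item 2: 3 × 9 × 7 = 189
  Item 3: 5 × 5 × 6 = 150
  Item 4: 9 × 8 × 6 = 432
  Item 5: 10 × 7 × 7 = 490
RPN > 307: Item 4 (432), Item 5 (490).
Sum: 432 + 490 = 922.

922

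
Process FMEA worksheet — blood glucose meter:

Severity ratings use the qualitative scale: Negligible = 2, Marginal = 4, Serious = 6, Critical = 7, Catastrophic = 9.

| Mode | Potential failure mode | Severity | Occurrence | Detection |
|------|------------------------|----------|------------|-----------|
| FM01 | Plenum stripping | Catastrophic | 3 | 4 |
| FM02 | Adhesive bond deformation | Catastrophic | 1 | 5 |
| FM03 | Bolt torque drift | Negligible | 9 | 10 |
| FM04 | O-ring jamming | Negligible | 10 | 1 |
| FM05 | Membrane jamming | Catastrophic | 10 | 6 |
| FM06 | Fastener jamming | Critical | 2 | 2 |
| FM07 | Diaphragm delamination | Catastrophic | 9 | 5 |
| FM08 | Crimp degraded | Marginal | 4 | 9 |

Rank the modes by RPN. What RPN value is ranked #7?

RPN = Severity × Occurrence × Detection:
  FM01: 9 × 3 × 4 = 108
  FM02: 9 × 1 × 5 = 45
  FM03: 2 × 9 × 10 = 180
  FM04: 2 × 10 × 1 = 20
  FM05: 9 × 10 × 6 = 540
  FM06: 7 × 2 × 2 = 28
  FM07: 9 × 9 × 5 = 405
  FM08: 4 × 4 × 9 = 144
Sorted descending: 540, 405, 180, 144, 108, 45, 28, 20.
The seventh-highest RPN is 28 (FM06).

28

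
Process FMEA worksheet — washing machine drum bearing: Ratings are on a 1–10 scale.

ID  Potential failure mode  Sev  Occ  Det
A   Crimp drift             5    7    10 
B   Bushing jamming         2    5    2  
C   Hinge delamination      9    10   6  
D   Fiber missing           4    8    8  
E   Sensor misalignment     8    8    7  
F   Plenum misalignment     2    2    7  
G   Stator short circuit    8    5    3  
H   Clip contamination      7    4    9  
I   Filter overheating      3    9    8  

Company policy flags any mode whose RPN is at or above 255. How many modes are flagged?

RPN = Severity × Occurrence × Detection:
  A: 5 × 7 × 10 = 350
  B: 2 × 5 × 2 = 20
  C: 9 × 10 × 6 = 540
  D: 4 × 8 × 8 = 256
  E: 8 × 8 × 7 = 448
  F: 2 × 2 × 7 = 28
  G: 8 × 5 × 3 = 120
  H: 7 × 4 × 9 = 252
  I: 3 × 9 × 8 = 216
Modes with RPN ≥ 255: A (350), C (540), D (256), E (448) → 4.

4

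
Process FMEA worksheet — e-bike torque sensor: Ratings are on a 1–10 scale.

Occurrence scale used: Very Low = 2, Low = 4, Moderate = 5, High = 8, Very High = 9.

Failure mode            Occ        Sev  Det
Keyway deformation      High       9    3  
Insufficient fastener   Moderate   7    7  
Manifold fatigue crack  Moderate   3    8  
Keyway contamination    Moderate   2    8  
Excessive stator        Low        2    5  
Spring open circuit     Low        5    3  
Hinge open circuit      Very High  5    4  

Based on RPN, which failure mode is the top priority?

RPN = Severity × Occurrence × Detection:
  Keyway deformation: 9 × 8 × 3 = 216
  Insufficient fastener: 7 × 5 × 7 = 245
  Manifold fatigue crack: 3 × 5 × 8 = 120
  Keyway contamination: 2 × 5 × 8 = 80
  Excessive stator: 2 × 4 × 5 = 40
  Spring open circuit: 5 × 4 × 3 = 60
  Hinge open circuit: 5 × 9 × 4 = 180
Highest RPN is 245 → Insufficient fastener.

Insufficient fastener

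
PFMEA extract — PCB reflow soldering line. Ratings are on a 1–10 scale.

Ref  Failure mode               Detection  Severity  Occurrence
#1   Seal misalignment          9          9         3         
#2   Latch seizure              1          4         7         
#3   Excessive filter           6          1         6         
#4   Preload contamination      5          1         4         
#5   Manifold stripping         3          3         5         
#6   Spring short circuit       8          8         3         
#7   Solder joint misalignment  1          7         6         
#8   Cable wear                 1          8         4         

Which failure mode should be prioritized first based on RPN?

#1

RPN = Severity × Occurrence × Detection:
  #1: 9 × 3 × 9 = 243
  #2: 4 × 7 × 1 = 28
  #3: 1 × 6 × 6 = 36
  #4: 1 × 4 × 5 = 20
  #5: 3 × 5 × 3 = 45
  #6: 8 × 3 × 8 = 192
  #7: 7 × 6 × 1 = 42
  #8: 8 × 4 × 1 = 32
Highest RPN is 243 → #1.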